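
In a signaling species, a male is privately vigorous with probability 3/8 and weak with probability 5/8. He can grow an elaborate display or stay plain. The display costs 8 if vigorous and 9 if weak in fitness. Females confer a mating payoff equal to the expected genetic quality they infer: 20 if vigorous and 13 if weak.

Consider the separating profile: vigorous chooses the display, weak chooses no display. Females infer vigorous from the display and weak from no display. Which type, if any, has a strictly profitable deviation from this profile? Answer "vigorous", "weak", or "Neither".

The display pays 20; no display pays 13.
vigorous: assigned the display, nets 20 − 8 = 12; deviating to no display nets 13.
weak: assigned no display, nets 13; deviating to the display nets 20 − 9 = 11.
The vigorous type gains 1 by deviating.

vigorous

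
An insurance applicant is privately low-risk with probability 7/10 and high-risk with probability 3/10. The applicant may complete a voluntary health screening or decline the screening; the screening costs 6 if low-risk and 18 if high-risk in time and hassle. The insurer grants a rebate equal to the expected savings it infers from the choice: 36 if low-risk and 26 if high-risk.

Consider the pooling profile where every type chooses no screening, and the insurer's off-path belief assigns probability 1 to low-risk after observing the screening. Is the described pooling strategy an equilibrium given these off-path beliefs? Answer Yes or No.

Yes

On path, the insurer holds the prior and pays 7/10·36 + 3/10·26 = 33. Off path (the screening), believing low-risk, it pays 36.
low-risk: no screening nets 33; the screening nets 36 − 6 = 30. low-risk stays.
high-risk: no screening nets 33; the screening nets 36 − 18 = 18. high-risk stays.
No type deviates, so pooling is sustained.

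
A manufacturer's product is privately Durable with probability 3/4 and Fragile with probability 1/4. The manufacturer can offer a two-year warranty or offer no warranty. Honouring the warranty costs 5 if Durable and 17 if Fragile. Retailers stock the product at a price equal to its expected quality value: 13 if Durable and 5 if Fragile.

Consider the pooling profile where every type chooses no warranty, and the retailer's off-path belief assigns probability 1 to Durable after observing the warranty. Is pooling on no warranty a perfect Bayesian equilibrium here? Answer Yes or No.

Yes

On path, the retailer holds the prior and pays 3/4·13 + 1/4·5 = 11. Off path (the warranty), believing Durable, it pays 13.
Durable: no warranty nets 11; the warranty nets 13 − 5 = 8. Durable stays.
Fragile: no warranty nets 11; the warranty nets 13 − 17 = -4. Fragile stays.
No type deviates, so pooling is sustained.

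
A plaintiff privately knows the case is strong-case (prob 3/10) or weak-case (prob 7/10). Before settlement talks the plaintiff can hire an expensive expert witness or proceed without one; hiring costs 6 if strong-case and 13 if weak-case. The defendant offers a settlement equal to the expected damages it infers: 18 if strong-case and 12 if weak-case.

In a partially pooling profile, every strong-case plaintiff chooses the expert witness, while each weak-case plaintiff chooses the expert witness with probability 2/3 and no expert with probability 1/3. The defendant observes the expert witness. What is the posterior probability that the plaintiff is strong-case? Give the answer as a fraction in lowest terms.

P(the expert witness) = (3/10)·1 + (7/10)·(2/3) = 23/30.
By Bayes' rule, P(strong-case | the expert witness) = (3/10) / (23/30) = 9/23.

9/23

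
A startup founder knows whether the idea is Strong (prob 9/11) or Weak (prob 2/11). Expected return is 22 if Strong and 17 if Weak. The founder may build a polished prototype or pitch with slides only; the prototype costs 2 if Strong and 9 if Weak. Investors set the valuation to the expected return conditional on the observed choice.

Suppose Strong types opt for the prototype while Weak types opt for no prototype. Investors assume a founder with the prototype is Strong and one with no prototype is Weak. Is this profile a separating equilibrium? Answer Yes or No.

Under these beliefs, the prototype earns valuation 22 and no prototype earns valuation 17.
Strong: the prototype nets 22 − 2 = 20; no prototype nets 17. Strong prefers the prototype.
Weak: the prototype nets 22 − 9 = 13; no prototype nets 17. Weak prefers no prototype.
Neither type deviates, so the separating profile is an equilibrium.

Yes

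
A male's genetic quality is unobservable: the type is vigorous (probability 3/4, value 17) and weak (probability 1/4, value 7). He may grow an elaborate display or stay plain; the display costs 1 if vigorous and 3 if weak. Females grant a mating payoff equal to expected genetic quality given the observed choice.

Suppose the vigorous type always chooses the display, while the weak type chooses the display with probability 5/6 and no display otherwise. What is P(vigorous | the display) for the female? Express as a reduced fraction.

18/23

P(the display) = (3/4)·1 + (1/4)·(5/6) = 23/24.
By Bayes' rule, P(vigorous | the display) = (3/4) / (23/24) = 18/23.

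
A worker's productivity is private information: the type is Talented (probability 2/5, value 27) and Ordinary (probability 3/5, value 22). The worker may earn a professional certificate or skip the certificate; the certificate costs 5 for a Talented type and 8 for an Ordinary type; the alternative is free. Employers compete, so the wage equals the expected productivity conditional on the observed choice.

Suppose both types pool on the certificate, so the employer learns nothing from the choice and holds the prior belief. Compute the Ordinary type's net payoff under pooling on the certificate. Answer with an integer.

16

Pooled wage = 2/5·27 + 3/5·22 = 24.
Ordinary pays cost 8 for the certificate, so net payoff = 24 − 8 = 16.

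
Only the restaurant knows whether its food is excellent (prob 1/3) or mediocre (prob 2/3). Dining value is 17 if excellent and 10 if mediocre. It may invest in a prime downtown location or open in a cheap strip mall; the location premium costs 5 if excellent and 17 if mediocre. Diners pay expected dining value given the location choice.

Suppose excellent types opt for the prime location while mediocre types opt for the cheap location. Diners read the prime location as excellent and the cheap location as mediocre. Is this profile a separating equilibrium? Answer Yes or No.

Under these beliefs, the prime location earns price premium 17 and the cheap location earns price premium 10.
excellent: the prime location nets 17 − 5 = 12; the cheap location nets 10. excellent prefers the prime location.
mediocre: the prime location nets 17 − 17 = 0; the cheap location nets 10. mediocre prefers the cheap location.
Neither type deviates, so the separating profile is an equilibrium.

Yes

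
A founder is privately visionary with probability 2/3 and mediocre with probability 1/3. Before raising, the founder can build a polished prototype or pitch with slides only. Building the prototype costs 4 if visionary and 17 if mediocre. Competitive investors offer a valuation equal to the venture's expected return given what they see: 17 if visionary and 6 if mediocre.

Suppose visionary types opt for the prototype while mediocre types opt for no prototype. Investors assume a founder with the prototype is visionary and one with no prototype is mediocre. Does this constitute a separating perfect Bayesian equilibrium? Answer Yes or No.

Under these beliefs, the prototype earns valuation 17 and no prototype earns valuation 6.
visionary: the prototype nets 17 − 4 = 13; no prototype nets 6. visionary prefers the prototype.
mediocre: the prototype nets 17 − 17 = 0; no prototype nets 6. mediocre prefers no prototype.
Neither type deviates, so the separating profile is an equilibrium.

Yes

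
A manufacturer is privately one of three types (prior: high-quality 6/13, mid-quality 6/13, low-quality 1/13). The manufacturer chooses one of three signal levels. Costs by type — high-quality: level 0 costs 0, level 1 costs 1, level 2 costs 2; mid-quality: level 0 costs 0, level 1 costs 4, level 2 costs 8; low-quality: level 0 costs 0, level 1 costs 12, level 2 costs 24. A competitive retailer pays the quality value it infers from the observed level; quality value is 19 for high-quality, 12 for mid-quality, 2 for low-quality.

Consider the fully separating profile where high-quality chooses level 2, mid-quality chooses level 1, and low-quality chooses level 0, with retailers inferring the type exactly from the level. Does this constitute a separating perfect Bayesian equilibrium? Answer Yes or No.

No

Separating prices: level 2 → 19, level 1 → 12, level 0 → 2.
high-quality (assigned level 2): level 0: 2 − 0 = 2; level 1: 12 − 1 = 11; level 2: 19 − 2 = 17. high-quality stays.
mid-quality (assigned level 1): level 0: 2 − 0 = 2; level 1: 12 − 4 = 8; level 2: 19 − 8 = 11. mid-quality prefers level 2.
low-quality (assigned level 0): level 0: 2 − 0 = 2; level 1: 12 − 12 = 0; level 2: 19 − 24 = -5. low-quality stays.
At least one type deviates; the separating profile fails.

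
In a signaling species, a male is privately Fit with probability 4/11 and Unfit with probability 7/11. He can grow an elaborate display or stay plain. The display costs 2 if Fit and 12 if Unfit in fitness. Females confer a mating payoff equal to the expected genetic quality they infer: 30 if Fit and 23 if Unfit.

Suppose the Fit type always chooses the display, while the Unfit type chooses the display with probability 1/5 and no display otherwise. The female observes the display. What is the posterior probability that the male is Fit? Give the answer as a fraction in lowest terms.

20/27

P(the display) = (4/11)·1 + (7/11)·(1/5) = 27/55.
By Bayes' rule, P(Fit | the display) = (4/11) / (27/55) = 20/27.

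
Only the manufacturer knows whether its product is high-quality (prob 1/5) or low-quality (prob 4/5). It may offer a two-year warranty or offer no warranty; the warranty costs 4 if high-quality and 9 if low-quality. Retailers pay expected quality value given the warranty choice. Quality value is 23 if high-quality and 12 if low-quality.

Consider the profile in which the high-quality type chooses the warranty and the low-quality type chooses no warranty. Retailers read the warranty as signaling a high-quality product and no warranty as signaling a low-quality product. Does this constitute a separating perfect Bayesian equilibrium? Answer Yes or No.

No

Under these beliefs, the warranty earns price 23 and no warranty earns price 12.
high-quality: the warranty nets 23 − 4 = 19; no warranty nets 12. high-quality prefers the warranty.
low-quality: the warranty nets 23 − 9 = 14; no warranty nets 12. low-quality would deviate to the warranty.
low-quality has a profitable deviation, so the profile is not an equilibrium.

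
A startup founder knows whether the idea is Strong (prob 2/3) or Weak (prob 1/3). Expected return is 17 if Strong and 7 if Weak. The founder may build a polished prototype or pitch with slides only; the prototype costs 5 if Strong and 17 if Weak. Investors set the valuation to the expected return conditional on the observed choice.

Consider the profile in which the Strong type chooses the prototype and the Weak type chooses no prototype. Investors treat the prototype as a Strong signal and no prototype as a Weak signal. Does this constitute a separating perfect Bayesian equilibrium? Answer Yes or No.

Under these beliefs, the prototype earns valuation 17 and no prototype earns valuation 7.
Strong: the prototype nets 17 − 5 = 12; no prototype nets 7. Strong prefers the prototype.
Weak: the prototype nets 17 − 17 = 0; no prototype nets 7. Weak prefers no prototype.
Neither type deviates, so the separating profile is an equilibrium.

Yes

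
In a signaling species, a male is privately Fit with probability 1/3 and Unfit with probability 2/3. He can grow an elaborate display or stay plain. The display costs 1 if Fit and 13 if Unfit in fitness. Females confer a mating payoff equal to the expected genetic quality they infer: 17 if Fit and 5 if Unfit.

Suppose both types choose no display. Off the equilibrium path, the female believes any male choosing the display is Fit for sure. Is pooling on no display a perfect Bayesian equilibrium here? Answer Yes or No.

On path, the female holds the prior and pays 1/3·17 + 2/3·5 = 9. Off path (the display), believing Fit, it pays 17.
Fit: no display nets 9; the display nets 17 − 1 = 16. Fit would deviate.
Unfit: no display nets 9; the display nets 17 − 13 = 4. Unfit stays.
A type deviates, so pooling fails.

No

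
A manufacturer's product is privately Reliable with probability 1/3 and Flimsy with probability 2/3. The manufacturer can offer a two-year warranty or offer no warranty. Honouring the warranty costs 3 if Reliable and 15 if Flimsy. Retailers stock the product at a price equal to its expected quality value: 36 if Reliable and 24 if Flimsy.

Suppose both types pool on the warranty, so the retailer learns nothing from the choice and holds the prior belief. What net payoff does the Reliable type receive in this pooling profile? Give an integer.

Pooled price = 1/3·36 + 2/3·24 = 28.
Reliable pays cost 3 for the warranty, so net payoff = 28 − 3 = 25.

25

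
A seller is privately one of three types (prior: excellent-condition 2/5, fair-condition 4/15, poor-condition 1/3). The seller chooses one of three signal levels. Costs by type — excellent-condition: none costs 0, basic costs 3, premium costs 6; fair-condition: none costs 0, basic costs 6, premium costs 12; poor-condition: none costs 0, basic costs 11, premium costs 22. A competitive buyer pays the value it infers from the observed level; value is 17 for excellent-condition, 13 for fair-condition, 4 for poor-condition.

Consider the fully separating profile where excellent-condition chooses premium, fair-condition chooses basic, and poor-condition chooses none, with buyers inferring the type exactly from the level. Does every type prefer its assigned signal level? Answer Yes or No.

Separating prices: premium → 17, basic → 13, none → 4.
excellent-condition (assigned premium): none: 4 − 0 = 4; basic: 13 − 3 = 10; premium: 17 − 6 = 11. excellent-condition stays.
fair-condition (assigned basic): none: 4 − 0 = 4; basic: 13 − 6 = 7; premium: 17 − 12 = 5. fair-condition stays.
poor-condition (assigned none): none: 4 − 0 = 4; basic: 13 − 11 = 2; premium: 17 − 22 = -5. poor-condition stays.
Every type prefers its assigned level; separation holds.

Yes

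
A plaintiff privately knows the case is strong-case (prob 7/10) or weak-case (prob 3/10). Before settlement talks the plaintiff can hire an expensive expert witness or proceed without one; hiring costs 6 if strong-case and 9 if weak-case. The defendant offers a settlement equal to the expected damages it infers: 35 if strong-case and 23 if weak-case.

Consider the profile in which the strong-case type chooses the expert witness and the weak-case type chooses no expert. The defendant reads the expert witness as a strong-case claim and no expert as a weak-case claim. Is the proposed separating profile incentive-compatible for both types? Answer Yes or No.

No

Under these beliefs, the expert witness earns settlement 35 and no expert earns settlement 23.
strong-case: the expert witness nets 35 − 6 = 29; no expert nets 23. strong-case prefers the expert witness.
weak-case: the expert witness nets 35 − 9 = 26; no expert nets 23. weak-case would deviate to the expert witness.
weak-case has a profitable deviation, so the profile is not an equilibrium.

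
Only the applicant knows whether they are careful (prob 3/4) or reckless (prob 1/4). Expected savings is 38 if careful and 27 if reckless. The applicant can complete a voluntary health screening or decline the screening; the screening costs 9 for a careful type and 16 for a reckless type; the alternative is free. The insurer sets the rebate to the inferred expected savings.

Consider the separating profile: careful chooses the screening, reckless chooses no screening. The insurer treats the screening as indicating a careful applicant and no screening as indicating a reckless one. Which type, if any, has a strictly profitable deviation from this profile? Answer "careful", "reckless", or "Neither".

The screening pays 38; no screening pays 27.
careful: assigned the screening, nets 38 − 9 = 29; deviating to no screening nets 27.
reckless: assigned no screening, nets 27; deviating to the screening nets 38 − 16 = 22.
Both types strictly prefer their assigned action; no profitable deviation.

Neither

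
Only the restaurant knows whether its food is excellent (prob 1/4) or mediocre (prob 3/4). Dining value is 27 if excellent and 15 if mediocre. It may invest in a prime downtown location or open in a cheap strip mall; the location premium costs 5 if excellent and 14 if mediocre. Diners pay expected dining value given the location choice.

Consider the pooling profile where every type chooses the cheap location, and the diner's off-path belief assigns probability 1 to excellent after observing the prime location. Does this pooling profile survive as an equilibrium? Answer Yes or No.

No

On path, the diner holds the prior and pays 1/4·27 + 3/4·15 = 18. Off path (the prime location), believing excellent, it pays 27.
excellent: the cheap location nets 18; the prime location nets 27 − 5 = 22. excellent would deviate.
mediocre: the cheap location nets 18; the prime location nets 27 − 14 = 13. mediocre stays.
A type deviates, so pooling fails.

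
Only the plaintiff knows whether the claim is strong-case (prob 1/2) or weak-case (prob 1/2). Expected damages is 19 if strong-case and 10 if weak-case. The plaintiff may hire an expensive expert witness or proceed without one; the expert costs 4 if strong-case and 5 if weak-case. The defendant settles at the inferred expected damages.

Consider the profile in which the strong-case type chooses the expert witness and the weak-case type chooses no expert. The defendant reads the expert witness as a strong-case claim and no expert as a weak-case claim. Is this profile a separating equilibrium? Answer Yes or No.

Under these beliefs, the expert witness earns settlement 19 and no expert earns settlement 10.
strong-case: the expert witness nets 19 − 4 = 15; no expert nets 10. strong-case prefers the expert witness.
weak-case: the expert witness nets 19 − 5 = 14; no expert nets 10. weak-case would deviate to the expert witness.
weak-case has a profitable deviation, so the profile is not an equilibrium.

No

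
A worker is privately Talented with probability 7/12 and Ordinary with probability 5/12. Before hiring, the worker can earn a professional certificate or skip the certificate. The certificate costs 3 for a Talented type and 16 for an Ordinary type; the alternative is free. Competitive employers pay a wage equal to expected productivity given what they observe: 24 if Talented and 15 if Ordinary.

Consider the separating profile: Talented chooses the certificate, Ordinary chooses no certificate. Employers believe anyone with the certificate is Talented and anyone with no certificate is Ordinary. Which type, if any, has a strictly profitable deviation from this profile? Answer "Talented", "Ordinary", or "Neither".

Neither

The certificate pays 24; no certificate pays 15.
Talented: assigned the certificate, nets 24 − 3 = 21; deviating to no certificate nets 15.
Ordinary: assigned no certificate, nets 15; deviating to the certificate nets 24 − 16 = 8.
Both types strictly prefer their assigned action; no profitable deviation.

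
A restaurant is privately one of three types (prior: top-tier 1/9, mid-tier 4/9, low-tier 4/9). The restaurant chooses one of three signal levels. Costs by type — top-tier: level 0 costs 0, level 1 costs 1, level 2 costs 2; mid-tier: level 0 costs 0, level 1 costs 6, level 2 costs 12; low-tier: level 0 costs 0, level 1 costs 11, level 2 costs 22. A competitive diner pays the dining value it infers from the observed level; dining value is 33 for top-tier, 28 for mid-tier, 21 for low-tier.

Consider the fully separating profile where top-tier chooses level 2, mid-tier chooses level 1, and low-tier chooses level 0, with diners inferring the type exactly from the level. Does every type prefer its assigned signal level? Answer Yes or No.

Separating price premiums: level 2 → 33, level 1 → 28, level 0 → 21.
top-tier (assigned level 2): level 0: 21 − 0 = 21; level 1: 28 − 1 = 27; level 2: 33 − 2 = 31. top-tier stays.
mid-tier (assigned level 1): level 0: 21 − 0 = 21; level 1: 28 − 6 = 22; level 2: 33 − 12 = 21. mid-tier stays.
low-tier (assigned level 0): level 0: 21 − 0 = 21; level 1: 28 − 11 = 17; level 2: 33 − 22 = 11. low-tier stays.
Every type prefers its assigned level; separation holds.

Yes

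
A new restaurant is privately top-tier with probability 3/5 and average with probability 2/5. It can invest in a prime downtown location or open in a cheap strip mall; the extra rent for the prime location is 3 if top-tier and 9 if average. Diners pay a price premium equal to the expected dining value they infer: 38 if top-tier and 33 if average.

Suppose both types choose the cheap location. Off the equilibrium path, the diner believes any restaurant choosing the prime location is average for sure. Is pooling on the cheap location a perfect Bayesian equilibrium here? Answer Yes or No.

Yes

On path, the diner holds the prior and pays 3/5·38 + 2/5·33 = 36. Off path (the prime location), believing average, it pays 33.
top-tier: the cheap location nets 36; the prime location nets 33 − 3 = 30. top-tier stays.
average: the cheap location nets 36; the prime location nets 33 − 9 = 24. average stays.
No type deviates, so pooling is sustained.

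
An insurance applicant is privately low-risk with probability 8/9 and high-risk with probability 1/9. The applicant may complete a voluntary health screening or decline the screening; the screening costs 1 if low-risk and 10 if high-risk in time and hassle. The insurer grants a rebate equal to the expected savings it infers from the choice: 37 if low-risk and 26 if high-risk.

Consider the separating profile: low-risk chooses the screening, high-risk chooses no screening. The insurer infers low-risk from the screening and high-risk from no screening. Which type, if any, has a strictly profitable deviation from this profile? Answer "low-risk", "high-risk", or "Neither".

high-risk

The screening pays 37; no screening pays 26.
low-risk: assigned the screening, nets 37 − 1 = 36; deviating to no screening nets 26.
high-risk: assigned no screening, nets 26; deviating to the screening nets 37 − 10 = 27.
The high-risk type gains 1 by deviating.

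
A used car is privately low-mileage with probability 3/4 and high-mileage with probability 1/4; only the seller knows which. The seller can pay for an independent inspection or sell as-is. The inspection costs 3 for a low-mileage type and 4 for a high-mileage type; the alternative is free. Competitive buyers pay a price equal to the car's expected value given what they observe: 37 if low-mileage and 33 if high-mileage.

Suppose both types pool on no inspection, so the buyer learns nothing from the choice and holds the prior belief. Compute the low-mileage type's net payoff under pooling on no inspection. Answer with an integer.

36

Pooled price = 3/4·37 + 1/4·33 = 36.
low-mileage pays no cost for no inspection, so net payoff = 36.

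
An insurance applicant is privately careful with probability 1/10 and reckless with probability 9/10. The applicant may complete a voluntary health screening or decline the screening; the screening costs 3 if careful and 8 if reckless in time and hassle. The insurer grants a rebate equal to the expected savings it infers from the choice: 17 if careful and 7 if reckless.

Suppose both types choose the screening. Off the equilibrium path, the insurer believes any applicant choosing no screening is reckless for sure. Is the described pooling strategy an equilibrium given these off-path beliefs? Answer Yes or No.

No

On path, the insurer holds the prior and pays 1/10·17 + 9/10·7 = 8. Off path (no screening), believing reckless, it pays 7.
careful: the screening nets 8 − 3 = 5; no screening nets 7. careful would deviate.
reckless: the screening nets 8 − 8 = 0; no screening nets 7. reckless would deviate.
A type deviates, so pooling fails.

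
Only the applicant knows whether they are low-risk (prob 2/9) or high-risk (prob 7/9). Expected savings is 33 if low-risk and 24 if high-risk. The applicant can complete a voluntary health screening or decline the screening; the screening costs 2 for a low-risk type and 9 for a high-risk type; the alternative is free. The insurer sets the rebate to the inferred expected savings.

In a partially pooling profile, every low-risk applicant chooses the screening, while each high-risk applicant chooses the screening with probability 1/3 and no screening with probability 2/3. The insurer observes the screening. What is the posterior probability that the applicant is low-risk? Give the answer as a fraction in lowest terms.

6/13

P(the screening) = (2/9)·1 + (7/9)·(1/3) = 13/27.
By Bayes' rule, P(low-risk | the screening) = (2/9) / (13/27) = 6/13.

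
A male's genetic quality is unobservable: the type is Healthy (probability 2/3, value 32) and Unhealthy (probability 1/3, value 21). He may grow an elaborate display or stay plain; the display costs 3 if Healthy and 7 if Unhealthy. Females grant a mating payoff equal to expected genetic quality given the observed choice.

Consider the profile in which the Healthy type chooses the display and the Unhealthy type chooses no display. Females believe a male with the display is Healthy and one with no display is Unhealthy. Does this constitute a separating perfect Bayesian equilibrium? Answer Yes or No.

No

Under these beliefs, the display earns mating payoff 32 and no display earns mating payoff 21.
Healthy: the display nets 32 − 3 = 29; no display nets 21. Healthy prefers the display.
Unhealthy: the display nets 32 − 7 = 25; no display nets 21. Unhealthy would deviate to the display.
Unhealthy has a profitable deviation, so the profile is not an equilibrium.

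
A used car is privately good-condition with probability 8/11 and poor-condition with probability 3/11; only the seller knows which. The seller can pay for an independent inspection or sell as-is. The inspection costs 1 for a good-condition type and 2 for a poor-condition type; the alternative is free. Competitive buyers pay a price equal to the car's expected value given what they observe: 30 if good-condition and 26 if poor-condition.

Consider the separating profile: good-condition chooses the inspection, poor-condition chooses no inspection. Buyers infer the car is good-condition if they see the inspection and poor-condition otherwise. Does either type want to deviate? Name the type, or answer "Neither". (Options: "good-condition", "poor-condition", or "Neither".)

poor-condition

The inspection pays 30; no inspection pays 26.
good-condition: assigned the inspection, nets 30 − 1 = 29; deviating to no inspection nets 26.
poor-condition: assigned no inspection, nets 26; deviating to the inspection nets 30 − 2 = 28.
The poor-condition type gains 2 by deviating.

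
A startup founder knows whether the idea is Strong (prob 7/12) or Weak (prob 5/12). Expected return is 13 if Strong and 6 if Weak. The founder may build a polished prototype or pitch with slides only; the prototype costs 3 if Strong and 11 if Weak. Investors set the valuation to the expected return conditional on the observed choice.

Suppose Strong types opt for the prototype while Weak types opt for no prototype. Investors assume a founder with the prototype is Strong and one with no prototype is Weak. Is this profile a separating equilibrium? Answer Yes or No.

Under these beliefs, the prototype earns valuation 13 and no prototype earns valuation 6.
Strong: the prototype nets 13 − 3 = 10; no prototype nets 6. Strong prefers the prototype.
Weak: the prototype nets 13 − 11 = 2; no prototype nets 6. Weak prefers no prototype.
Neither type deviates, so the separating profile is an equilibrium.

Yes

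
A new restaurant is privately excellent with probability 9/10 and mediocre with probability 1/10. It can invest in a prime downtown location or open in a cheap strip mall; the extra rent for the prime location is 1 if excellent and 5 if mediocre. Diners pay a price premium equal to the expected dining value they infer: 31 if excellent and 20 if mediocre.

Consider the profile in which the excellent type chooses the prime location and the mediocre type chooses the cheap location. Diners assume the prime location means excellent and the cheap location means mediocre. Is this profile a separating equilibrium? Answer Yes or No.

Under these beliefs, the prime location earns price premium 31 and the cheap location earns price premium 20.
excellent: the prime location nets 31 − 1 = 30; the cheap location nets 20. excellent prefers the prime location.
mediocre: the prime location nets 31 − 5 = 26; the cheap location nets 20. mediocre would deviate to the prime location.
mediocre has a profitable deviation, so the profile is not an equilibrium.

No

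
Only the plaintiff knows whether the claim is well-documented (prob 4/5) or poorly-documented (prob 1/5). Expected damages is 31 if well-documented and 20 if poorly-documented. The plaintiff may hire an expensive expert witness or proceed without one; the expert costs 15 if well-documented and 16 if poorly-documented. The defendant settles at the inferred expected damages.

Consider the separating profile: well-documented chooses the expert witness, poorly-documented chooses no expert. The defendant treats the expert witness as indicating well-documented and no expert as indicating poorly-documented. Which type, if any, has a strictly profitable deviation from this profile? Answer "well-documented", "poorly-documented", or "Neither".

well-documented

The expert witness pays 31; no expert pays 20.
well-documented: assigned the expert witness, nets 31 − 15 = 16; deviating to no expert nets 20.
poorly-documented: assigned no expert, nets 20; deviating to the expert witness nets 31 − 16 = 15.
The well-documented type gains 4 by deviating.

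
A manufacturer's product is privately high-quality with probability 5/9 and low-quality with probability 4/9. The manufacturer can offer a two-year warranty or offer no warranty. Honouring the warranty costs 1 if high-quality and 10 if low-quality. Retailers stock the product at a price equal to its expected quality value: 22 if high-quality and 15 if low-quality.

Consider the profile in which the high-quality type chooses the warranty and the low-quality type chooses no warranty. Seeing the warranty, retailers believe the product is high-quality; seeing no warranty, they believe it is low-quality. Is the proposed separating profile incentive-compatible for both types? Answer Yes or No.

Under these beliefs, the warranty earns price 22 and no warranty earns price 15.
high-quality: the warranty nets 22 − 1 = 21; no warranty nets 15. high-quality prefers the warranty.
low-quality: the warranty nets 22 − 10 = 12; no warranty nets 15. low-quality prefers no warranty.
Neither type deviates, so the separating profile is an equilibrium.

Yes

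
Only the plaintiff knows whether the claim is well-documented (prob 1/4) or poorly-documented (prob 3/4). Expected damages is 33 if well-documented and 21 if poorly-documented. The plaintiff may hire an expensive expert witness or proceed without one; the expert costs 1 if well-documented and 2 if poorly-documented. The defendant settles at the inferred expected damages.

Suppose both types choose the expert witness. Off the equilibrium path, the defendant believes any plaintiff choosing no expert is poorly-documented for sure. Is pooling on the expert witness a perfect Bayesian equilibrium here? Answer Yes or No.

Yes

On path, the defendant holds the prior and pays 1/4·33 + 3/4·21 = 24. Off path (no expert), believing poorly-documented, it pays 21.
well-documented: the expert witness nets 24 − 1 = 23; no expert nets 21. well-documented stays.
poorly-documented: the expert witness nets 24 − 2 = 22; no expert nets 21. poorly-documented stays.
No type deviates, so pooling is sustained.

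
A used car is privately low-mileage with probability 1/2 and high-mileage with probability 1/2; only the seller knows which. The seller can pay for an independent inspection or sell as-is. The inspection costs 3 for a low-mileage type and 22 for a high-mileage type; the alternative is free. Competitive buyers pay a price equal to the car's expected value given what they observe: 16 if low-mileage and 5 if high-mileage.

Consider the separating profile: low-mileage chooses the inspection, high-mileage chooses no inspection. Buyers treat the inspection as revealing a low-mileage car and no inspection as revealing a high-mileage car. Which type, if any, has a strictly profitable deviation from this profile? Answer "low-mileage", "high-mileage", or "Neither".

Neither

The inspection pays 16; no inspection pays 5.
low-mileage: assigned the inspection, nets 16 − 3 = 13; deviating to no inspection nets 5.
high-mileage: assigned no inspection, nets 5; deviating to the inspection nets 16 − 22 = -6.
Both types strictly prefer their assigned action; no profitable deviation.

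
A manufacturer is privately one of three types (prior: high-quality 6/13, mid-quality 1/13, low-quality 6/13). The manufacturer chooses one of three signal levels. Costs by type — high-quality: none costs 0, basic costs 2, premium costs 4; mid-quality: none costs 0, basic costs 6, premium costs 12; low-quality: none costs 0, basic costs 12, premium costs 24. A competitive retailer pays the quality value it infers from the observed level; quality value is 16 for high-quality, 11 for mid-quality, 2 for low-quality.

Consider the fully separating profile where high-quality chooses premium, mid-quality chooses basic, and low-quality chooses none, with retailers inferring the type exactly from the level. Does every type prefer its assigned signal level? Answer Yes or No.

Yes

Separating prices: premium → 16, basic → 11, none → 2.
high-quality (assigned premium): none: 2 − 0 = 2; basic: 11 − 2 = 9; premium: 16 − 4 = 12. high-quality stays.
mid-quality (assigned basic): none: 2 − 0 = 2; basic: 11 − 6 = 5; premium: 16 − 12 = 4. mid-quality stays.
low-quality (assigned none): none: 2 − 0 = 2; basic: 11 − 12 = -1; premium: 16 − 24 = -8. low-quality stays.
Every type prefers its assigned level; separation holds.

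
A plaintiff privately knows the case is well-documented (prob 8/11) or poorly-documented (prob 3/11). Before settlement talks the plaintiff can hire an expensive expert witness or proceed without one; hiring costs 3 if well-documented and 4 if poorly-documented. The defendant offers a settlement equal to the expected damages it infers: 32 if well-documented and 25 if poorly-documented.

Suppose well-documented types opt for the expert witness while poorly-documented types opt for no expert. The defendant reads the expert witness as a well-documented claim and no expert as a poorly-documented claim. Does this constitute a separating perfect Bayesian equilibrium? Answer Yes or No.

No

Under these beliefs, the expert witness earns settlement 32 and no expert earns settlement 25.
well-documented: the expert witness nets 32 − 3 = 29; no expert nets 25. well-documented prefers the expert witness.
poorly-documented: the expert witness nets 32 − 4 = 28; no expert nets 25. poorly-documented would deviate to the expert witness.
poorly-documented has a profitable deviation, so the profile is not an equilibrium.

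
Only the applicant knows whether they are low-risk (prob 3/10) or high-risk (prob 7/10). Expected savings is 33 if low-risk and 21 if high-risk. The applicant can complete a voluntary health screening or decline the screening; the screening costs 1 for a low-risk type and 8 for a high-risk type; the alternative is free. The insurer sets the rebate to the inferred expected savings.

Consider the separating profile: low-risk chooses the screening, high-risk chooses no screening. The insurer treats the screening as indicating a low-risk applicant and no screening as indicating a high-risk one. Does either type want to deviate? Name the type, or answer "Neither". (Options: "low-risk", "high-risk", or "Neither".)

The screening pays 33; no screening pays 21.
low-risk: assigned the screening, nets 33 − 1 = 32; deviating to no screening nets 21.
high-risk: assigned no screening, nets 21; deviating to the screening nets 33 − 8 = 25.
The high-risk type gains 4 by deviating.

high-risk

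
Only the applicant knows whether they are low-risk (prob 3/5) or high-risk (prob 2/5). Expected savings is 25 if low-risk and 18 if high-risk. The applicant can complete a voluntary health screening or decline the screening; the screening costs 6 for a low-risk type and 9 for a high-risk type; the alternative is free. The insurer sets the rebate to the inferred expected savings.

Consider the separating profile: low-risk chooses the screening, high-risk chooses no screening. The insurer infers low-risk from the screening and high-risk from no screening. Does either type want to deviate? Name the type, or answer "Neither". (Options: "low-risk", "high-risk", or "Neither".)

The screening pays 25; no screening pays 18.
low-risk: assigned the screening, nets 25 − 6 = 19; deviating to no screening nets 18.
high-risk: assigned no screening, nets 18; deviating to the screening nets 25 − 9 = 16.
Both types strictly prefer their assigned action; no profitable deviation.

Neither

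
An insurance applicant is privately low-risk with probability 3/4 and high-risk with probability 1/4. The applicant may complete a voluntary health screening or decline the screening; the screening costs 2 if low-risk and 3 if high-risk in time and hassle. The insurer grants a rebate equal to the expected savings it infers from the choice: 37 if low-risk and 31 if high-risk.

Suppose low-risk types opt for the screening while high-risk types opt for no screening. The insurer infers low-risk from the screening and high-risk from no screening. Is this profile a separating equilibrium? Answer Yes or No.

Under these beliefs, the screening earns rebate 37 and no screening earns rebate 31.
low-risk: the screening nets 37 − 2 = 35; no screening nets 31. low-risk prefers the screening.
high-risk: the screening nets 37 − 3 = 34; no screening nets 31. high-risk would deviate to the screening.
high-risk has a profitable deviation, so the profile is not an equilibrium.

No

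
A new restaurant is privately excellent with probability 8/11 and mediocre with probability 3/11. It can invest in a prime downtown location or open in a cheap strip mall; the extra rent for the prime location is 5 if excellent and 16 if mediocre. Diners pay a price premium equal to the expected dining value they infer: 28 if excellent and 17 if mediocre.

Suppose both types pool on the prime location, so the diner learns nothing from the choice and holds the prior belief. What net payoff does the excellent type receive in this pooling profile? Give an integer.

20

Pooled price premium = 8/11·28 + 3/11·17 = 25.
excellent pays cost 5 for the prime location, so net payoff = 25 − 5 = 20.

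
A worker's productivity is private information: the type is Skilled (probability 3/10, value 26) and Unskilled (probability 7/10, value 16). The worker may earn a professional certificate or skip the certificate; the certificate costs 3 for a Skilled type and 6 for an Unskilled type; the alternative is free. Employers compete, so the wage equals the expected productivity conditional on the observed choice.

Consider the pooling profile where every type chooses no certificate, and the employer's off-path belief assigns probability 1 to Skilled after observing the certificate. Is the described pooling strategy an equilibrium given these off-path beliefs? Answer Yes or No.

On path, the employer holds the prior and pays 3/10·26 + 7/10·16 = 19. Off path (the certificate), believing Skilled, it pays 26.
Skilled: no certificate nets 19; the certificate nets 26 − 3 = 23. Skilled would deviate.
Unskilled: no certificate nets 19; the certificate nets 26 − 6 = 20. Unskilled would deviate.
A type deviates, so pooling fails.

No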